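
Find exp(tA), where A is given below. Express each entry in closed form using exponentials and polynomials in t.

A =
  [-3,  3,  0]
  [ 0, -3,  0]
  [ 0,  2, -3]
e^{tA} =
  [exp(-3*t), 3*t*exp(-3*t), 0]
  [0, exp(-3*t), 0]
  [0, 2*t*exp(-3*t), exp(-3*t)]

Strategy: write A = P · J · P⁻¹ where J is a Jordan canonical form, so e^{tA} = P · e^{tJ} · P⁻¹, and e^{tJ} can be computed block-by-block.

A has Jordan form
J =
  [-3,  1,  0]
  [ 0, -3,  0]
  [ 0,  0, -3]
(up to reordering of blocks).

Per-block formulas:
  For a 2×2 Jordan block J_2(-3): exp(t · J_2(-3)) = e^(-3t)·(I + t·N), where N is the 2×2 nilpotent shift.
  For a 1×1 block at λ = -3: exp(t · [-3]) = [e^(-3t)].

After assembling e^{tJ} and conjugating by P, we get:

e^{tA} =
  [exp(-3*t), 3*t*exp(-3*t), 0]
  [0, exp(-3*t), 0]
  [0, 2*t*exp(-3*t), exp(-3*t)]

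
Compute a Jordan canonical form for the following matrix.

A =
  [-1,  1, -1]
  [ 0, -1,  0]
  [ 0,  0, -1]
J_2(-1) ⊕ J_1(-1)

The characteristic polynomial is
  det(x·I − A) = x^3 + 3*x^2 + 3*x + 1 = (x + 1)^3

Eigenvalues and multiplicities (the geometric multiplicity of λ is n − rank(A − λI), which equals the number of Jordan blocks for λ):
  λ = -1: algebraic multiplicity = 3, geometric multiplicity = 2

Determining the block sizes for each eigenvalue:
  λ = -1: 2 blocks summing to 3 forces exactly one block of size 2 and the rest size 1 → block sizes [2, 1]

Assembling the blocks gives a Jordan form
J =
  [-1,  1,  0]
  [ 0, -1,  0]
  [ 0,  0, -1]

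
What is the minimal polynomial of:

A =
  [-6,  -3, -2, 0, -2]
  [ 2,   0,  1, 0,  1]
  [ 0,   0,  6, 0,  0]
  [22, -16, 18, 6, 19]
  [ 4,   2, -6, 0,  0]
x^5 - 6*x^4 - 24*x^3 + 80*x^2 + 336*x + 288

The characteristic polynomial is χ_A(x) = (x - 6)^2*(x + 2)^3, so the eigenvalues are known. The minimal polynomial is
  m_A(x) = Π_λ (x − λ)^{k_λ}
where k_λ is the size of the *largest* Jordan block for λ (equivalently, the smallest k with (A − λI)^k v = 0 for every generalised eigenvector v of λ).

  λ = -2: largest Jordan block has size 3, contributing (x + 2)^3
  λ = 6: largest Jordan block has size 2, contributing (x − 6)^2

So m_A(x) = (x - 6)^2*(x + 2)^3 = x^5 - 6*x^4 - 24*x^3 + 80*x^2 + 336*x + 288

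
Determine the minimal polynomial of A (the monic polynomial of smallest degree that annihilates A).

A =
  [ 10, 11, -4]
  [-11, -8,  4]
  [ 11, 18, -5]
x^3 + 3*x^2 + 3*x + 1

The characteristic polynomial is χ_A(x) = (x + 1)^3, so the eigenvalues are known. The minimal polynomial is
  m_A(x) = Π_λ (x − λ)^{k_λ}
where k_λ is the size of the *largest* Jordan block for λ (equivalently, the smallest k with (A − λI)^k v = 0 for every generalised eigenvector v of λ).

  λ = -1: largest Jordan block has size 3, contributing (x + 1)^3

So m_A(x) = (x + 1)^3 = x^3 + 3*x^2 + 3*x + 1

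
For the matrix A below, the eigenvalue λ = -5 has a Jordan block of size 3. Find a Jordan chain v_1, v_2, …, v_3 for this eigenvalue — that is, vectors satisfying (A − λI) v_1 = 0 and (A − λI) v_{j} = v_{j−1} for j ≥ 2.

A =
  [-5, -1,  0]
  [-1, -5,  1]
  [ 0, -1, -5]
A Jordan chain for λ = -5 of length 3:
v_1 = (1, 0, 1)ᵀ
v_2 = (0, -1, 0)ᵀ
v_3 = (1, 0, 0)ᵀ

Let N = A − (-5)·I. We want v_3 with N^3 v_3 = 0 but N^2 v_3 ≠ 0; then v_{j-1} := N · v_j for j = 3, …, 2.

Pick v_3 = (1, 0, 0)ᵀ.
Then v_2 = N · v_3 = (0, -1, 0)ᵀ.
Then v_1 = N · v_2 = (1, 0, 1)ᵀ.

Sanity check: (A − (-5)·I) v_1 = (0, 0, 0)ᵀ = 0. ✓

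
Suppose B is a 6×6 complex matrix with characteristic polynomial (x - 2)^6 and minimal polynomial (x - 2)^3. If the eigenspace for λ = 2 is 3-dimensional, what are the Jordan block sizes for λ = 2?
Block sizes for λ = 2: [3, 2, 1]

Step 1 — from the characteristic polynomial, algebraic multiplicity of λ = 2 is 6. From dim ker(B − (2)·I) = 3, there are exactly 3 Jordan blocks for λ = 2.
Step 2 — from the minimal polynomial, the factor (x − 2)^3 tells us the largest block for λ = 2 has size 3.
Step 3 — with total size 6, 3 blocks, and largest block 3, the block sizes (in nonincreasing order) are [3, 2, 1].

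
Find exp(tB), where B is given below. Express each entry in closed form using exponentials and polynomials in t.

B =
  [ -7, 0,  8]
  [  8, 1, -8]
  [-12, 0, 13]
e^{tB} =
  [-2*exp(5*t) + 3*exp(t), 0, 2*exp(5*t) - 2*exp(t)]
  [2*exp(5*t) - 2*exp(t), exp(t), -2*exp(5*t) + 2*exp(t)]
  [-3*exp(5*t) + 3*exp(t), 0, 3*exp(5*t) - 2*exp(t)]

Strategy: write B = P · J · P⁻¹ where J is a Jordan canonical form, so e^{tB} = P · e^{tJ} · P⁻¹, and e^{tJ} can be computed block-by-block.

B has Jordan form
J =
  [1, 0, 0]
  [0, 1, 0]
  [0, 0, 5]
(up to reordering of blocks).

Per-block formulas:
  For a 1×1 block at λ = 1: exp(t · [1]) = [e^(1t)].
  For a 1×1 block at λ = 5: exp(t · [5]) = [e^(5t)].

After assembling e^{tJ} and conjugating by P, we get:

e^{tB} =
  [-2*exp(5*t) + 3*exp(t), 0, 2*exp(5*t) - 2*exp(t)]
  [2*exp(5*t) - 2*exp(t), exp(t), -2*exp(5*t) + 2*exp(t)]
  [-3*exp(5*t) + 3*exp(t), 0, 3*exp(5*t) - 2*exp(t)]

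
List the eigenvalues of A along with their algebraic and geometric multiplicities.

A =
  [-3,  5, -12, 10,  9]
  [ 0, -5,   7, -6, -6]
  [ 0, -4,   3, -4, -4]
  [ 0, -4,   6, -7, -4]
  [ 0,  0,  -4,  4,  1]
λ = -3: alg = 4, geom = 2; λ = 1: alg = 1, geom = 1

Step 1 — factor the characteristic polynomial to read off the algebraic multiplicities:
  χ_A(x) = (x - 1)*(x + 3)^4

Step 2 — compute geometric multiplicities via the rank-nullity identity g(λ) = n − rank(A − λI):
  rank(A − (-3)·I) = 3, so dim ker(A − (-3)·I) = n − 3 = 2
  rank(A − (1)·I) = 4, so dim ker(A − (1)·I) = n − 4 = 1

Summary:
  λ = -3: algebraic multiplicity = 4, geometric multiplicity = 2
  λ = 1: algebraic multiplicity = 1, geometric multiplicity = 1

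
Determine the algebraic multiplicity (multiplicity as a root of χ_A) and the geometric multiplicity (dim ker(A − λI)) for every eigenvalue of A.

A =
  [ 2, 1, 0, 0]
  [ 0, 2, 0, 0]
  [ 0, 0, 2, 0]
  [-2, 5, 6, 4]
λ = 2: alg = 3, geom = 2; λ = 4: alg = 1, geom = 1

Step 1 — factor the characteristic polynomial to read off the algebraic multiplicities:
  χ_A(x) = (x - 4)*(x - 2)^3

Step 2 — compute geometric multiplicities via the rank-nullity identity g(λ) = n − rank(A − λI):
  rank(A − (2)·I) = 2, so dim ker(A − (2)·I) = n − 2 = 2
  rank(A − (4)·I) = 3, so dim ker(A − (4)·I) = n − 3 = 1

Summary:
  λ = 2: algebraic multiplicity = 3, geometric multiplicity = 2
  λ = 4: algebraic multiplicity = 1, geometric multiplicity = 1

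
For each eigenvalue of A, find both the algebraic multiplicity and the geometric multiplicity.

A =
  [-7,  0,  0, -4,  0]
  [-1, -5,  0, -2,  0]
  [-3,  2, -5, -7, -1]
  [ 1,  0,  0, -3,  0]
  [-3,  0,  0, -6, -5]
λ = -5: alg = 5, geom = 3

Step 1 — factor the characteristic polynomial to read off the algebraic multiplicities:
  χ_A(x) = (x + 5)^5

Step 2 — compute geometric multiplicities via the rank-nullity identity g(λ) = n − rank(A − λI):
  rank(A − (-5)·I) = 2, so dim ker(A − (-5)·I) = n − 2 = 3

Summary:
  λ = -5: algebraic multiplicity = 5, geometric multiplicity = 3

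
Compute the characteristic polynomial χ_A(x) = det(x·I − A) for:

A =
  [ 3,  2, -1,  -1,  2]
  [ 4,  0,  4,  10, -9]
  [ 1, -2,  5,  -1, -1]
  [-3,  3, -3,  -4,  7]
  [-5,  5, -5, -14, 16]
x^5 - 20*x^4 + 160*x^3 - 640*x^2 + 1280*x - 1024

Expanding det(x·I − A) (e.g. by cofactor expansion or by noting that A is similar to its Jordan form J, which has the same characteristic polynomial as A) gives
  χ_A(x) = x^5 - 20*x^4 + 160*x^3 - 640*x^2 + 1280*x - 1024
which factors as (x - 4)^5. The eigenvalues (with algebraic multiplicities) are λ = 4 with multiplicity 5.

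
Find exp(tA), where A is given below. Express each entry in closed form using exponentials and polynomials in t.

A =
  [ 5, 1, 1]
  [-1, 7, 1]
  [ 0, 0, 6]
e^{tA} =
  [-t*exp(6*t) + exp(6*t), t*exp(6*t), t*exp(6*t)]
  [-t*exp(6*t), t*exp(6*t) + exp(6*t), t*exp(6*t)]
  [0, 0, exp(6*t)]

Strategy: write A = P · J · P⁻¹ where J is a Jordan canonical form, so e^{tA} = P · e^{tJ} · P⁻¹, and e^{tJ} can be computed block-by-block.

A has Jordan form
J =
  [6, 1, 0]
  [0, 6, 0]
  [0, 0, 6]
(up to reordering of blocks).

Per-block formulas:
  For a 2×2 Jordan block J_2(6): exp(t · J_2(6)) = e^(6t)·(I + t·N), where N is the 2×2 nilpotent shift.
  For a 1×1 block at λ = 6: exp(t · [6]) = [e^(6t)].

After assembling e^{tJ} and conjugating by P, we get:

e^{tA} =
  [-t*exp(6*t) + exp(6*t), t*exp(6*t), t*exp(6*t)]
  [-t*exp(6*t), t*exp(6*t) + exp(6*t), t*exp(6*t)]
  [0, 0, exp(6*t)]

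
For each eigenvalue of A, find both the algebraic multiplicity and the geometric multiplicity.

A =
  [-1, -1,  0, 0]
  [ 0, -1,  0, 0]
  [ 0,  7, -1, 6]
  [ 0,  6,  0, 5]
λ = -1: alg = 3, geom = 2; λ = 5: alg = 1, geom = 1

Step 1 — factor the characteristic polynomial to read off the algebraic multiplicities:
  χ_A(x) = (x - 5)*(x + 1)^3

Step 2 — compute geometric multiplicities via the rank-nullity identity g(λ) = n − rank(A − λI):
  rank(A − (-1)·I) = 2, so dim ker(A − (-1)·I) = n − 2 = 2
  rank(A − (5)·I) = 3, so dim ker(A − (5)·I) = n − 3 = 1

Summary:
  λ = -1: algebraic multiplicity = 3, geometric multiplicity = 2
  λ = 5: algebraic multiplicity = 1, geometric multiplicity = 1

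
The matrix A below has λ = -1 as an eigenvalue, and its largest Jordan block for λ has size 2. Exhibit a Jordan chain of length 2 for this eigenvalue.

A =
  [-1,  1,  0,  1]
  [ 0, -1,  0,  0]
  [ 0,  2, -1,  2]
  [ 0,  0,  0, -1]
A Jordan chain for λ = -1 of length 2:
v_1 = (1, 0, 2, 0)ᵀ
v_2 = (0, 1, 0, 0)ᵀ

Let N = A − (-1)·I. We want v_2 with N^2 v_2 = 0 but N^1 v_2 ≠ 0; then v_{j-1} := N · v_j for j = 2, …, 2.

Pick v_2 = (0, 1, 0, 0)ᵀ.
Then v_1 = N · v_2 = (1, 0, 2, 0)ᵀ.

Sanity check: (A − (-1)·I) v_1 = (0, 0, 0, 0)ᵀ = 0. ✓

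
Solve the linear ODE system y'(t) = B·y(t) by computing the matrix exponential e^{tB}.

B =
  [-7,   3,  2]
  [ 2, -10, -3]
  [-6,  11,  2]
e^{tB} =
  [-t^2*exp(-5*t) - 2*t*exp(-5*t) + exp(-5*t), t^2*exp(-5*t)/2 + 3*t*exp(-5*t), t^2*exp(-5*t)/2 + 2*t*exp(-5*t)]
  [2*t^2*exp(-5*t) + 2*t*exp(-5*t), -t^2*exp(-5*t) - 5*t*exp(-5*t) + exp(-5*t), -t^2*exp(-5*t) - 3*t*exp(-5*t)]
  [-4*t^2*exp(-5*t) - 6*t*exp(-5*t), 2*t^2*exp(-5*t) + 11*t*exp(-5*t), 2*t^2*exp(-5*t) + 7*t*exp(-5*t) + exp(-5*t)]

Strategy: write B = P · J · P⁻¹ where J is a Jordan canonical form, so e^{tB} = P · e^{tJ} · P⁻¹, and e^{tJ} can be computed block-by-block.

B has Jordan form
J =
  [-5,  1,  0]
  [ 0, -5,  1]
  [ 0,  0, -5]
(up to reordering of blocks).

Per-block formulas:
  For a 3×3 Jordan block J_3(-5): exp(t · J_3(-5)) = e^(-5t)·(I + t·N + (t^2/2)·N^2), where N is the 3×3 nilpotent shift.

After assembling e^{tJ} and conjugating by P, we get:

e^{tB} =
  [-t^2*exp(-5*t) - 2*t*exp(-5*t) + exp(-5*t), t^2*exp(-5*t)/2 + 3*t*exp(-5*t), t^2*exp(-5*t)/2 + 2*t*exp(-5*t)]
  [2*t^2*exp(-5*t) + 2*t*exp(-5*t), -t^2*exp(-5*t) - 5*t*exp(-5*t) + exp(-5*t), -t^2*exp(-5*t) - 3*t*exp(-5*t)]
  [-4*t^2*exp(-5*t) - 6*t*exp(-5*t), 2*t^2*exp(-5*t) + 11*t*exp(-5*t), 2*t^2*exp(-5*t) + 7*t*exp(-5*t) + exp(-5*t)]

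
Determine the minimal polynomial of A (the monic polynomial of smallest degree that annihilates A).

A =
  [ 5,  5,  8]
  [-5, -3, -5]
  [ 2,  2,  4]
x^3 - 6*x^2 + 12*x - 8

The characteristic polynomial is χ_A(x) = (x - 2)^3, so the eigenvalues are known. The minimal polynomial is
  m_A(x) = Π_λ (x − λ)^{k_λ}
where k_λ is the size of the *largest* Jordan block for λ (equivalently, the smallest k with (A − λI)^k v = 0 for every generalised eigenvector v of λ).

  λ = 2: largest Jordan block has size 3, contributing (x − 2)^3

So m_A(x) = (x - 2)^3 = x^3 - 6*x^2 + 12*x - 8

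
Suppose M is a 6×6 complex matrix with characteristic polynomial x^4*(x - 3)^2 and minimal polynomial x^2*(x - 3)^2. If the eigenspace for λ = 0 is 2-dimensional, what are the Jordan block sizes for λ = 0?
Block sizes for λ = 0: [2, 2]

Step 1 — from the characteristic polynomial, algebraic multiplicity of λ = 0 is 4. From dim ker(M − (0)·I) = 2, there are exactly 2 Jordan blocks for λ = 0.
Step 2 — from the minimal polynomial, the factor (x − 0)^2 tells us the largest block for λ = 0 has size 2.
Step 3 — with total size 4, 2 blocks, and largest block 2, the block sizes (in nonincreasing order) are [2, 2].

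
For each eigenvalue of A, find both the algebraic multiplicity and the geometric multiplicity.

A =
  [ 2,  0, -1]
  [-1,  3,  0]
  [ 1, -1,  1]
λ = 2: alg = 3, geom = 1

Step 1 — factor the characteristic polynomial to read off the algebraic multiplicities:
  χ_A(x) = (x - 2)^3

Step 2 — compute geometric multiplicities via the rank-nullity identity g(λ) = n − rank(A − λI):
  rank(A − (2)·I) = 2, so dim ker(A − (2)·I) = n − 2 = 1

Summary:
  λ = 2: algebraic multiplicity = 3, geometric multiplicity = 1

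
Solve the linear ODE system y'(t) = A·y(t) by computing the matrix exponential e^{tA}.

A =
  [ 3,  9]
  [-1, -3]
e^{tA} =
  [3*t + 1, 9*t]
  [-t, 1 - 3*t]

Strategy: write A = P · J · P⁻¹ where J is a Jordan canonical form, so e^{tA} = P · e^{tJ} · P⁻¹, and e^{tJ} can be computed block-by-block.

A has Jordan form
J =
  [0, 1]
  [0, 0]
(up to reordering of blocks).

Per-block formulas:
  For a 2×2 Jordan block J_2(0): exp(t · J_2(0)) = e^(0t)·(I + t·N), where N is the 2×2 nilpotent shift.

After assembling e^{tJ} and conjugating by P, we get:

e^{tA} =
  [3*t + 1, 9*t]
  [-t, 1 - 3*t]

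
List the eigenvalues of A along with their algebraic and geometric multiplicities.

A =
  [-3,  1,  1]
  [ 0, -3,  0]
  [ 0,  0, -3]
λ = -3: alg = 3, geom = 2

Step 1 — factor the characteristic polynomial to read off the algebraic multiplicities:
  χ_A(x) = (x + 3)^3

Step 2 — compute geometric multiplicities via the rank-nullity identity g(λ) = n − rank(A − λI):
  rank(A − (-3)·I) = 1, so dim ker(A − (-3)·I) = n − 1 = 2

Summary:
  λ = -3: algebraic multiplicity = 3, geometric multiplicity = 2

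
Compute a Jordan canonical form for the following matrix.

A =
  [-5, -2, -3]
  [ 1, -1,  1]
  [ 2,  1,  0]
J_3(-2)

The characteristic polynomial is
  det(x·I − A) = x^3 + 6*x^2 + 12*x + 8 = (x + 2)^3

Eigenvalues and multiplicities (the geometric multiplicity of λ is n − rank(A − λI), which equals the number of Jordan blocks for λ):
  λ = -2: algebraic multiplicity = 3, geometric multiplicity = 1

Determining the block sizes for each eigenvalue:
  λ = -2: one block (gm = 1), so the single block has size am = 3 → block sizes [3]

Assembling the blocks gives a Jordan form
J =
  [-2,  1,  0]
  [ 0, -2,  1]
  [ 0,  0, -2]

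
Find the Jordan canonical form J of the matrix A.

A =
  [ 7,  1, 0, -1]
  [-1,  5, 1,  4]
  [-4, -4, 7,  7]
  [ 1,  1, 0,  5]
J_3(6) ⊕ J_1(6)

The characteristic polynomial is
  det(x·I − A) = x^4 - 24*x^3 + 216*x^2 - 864*x + 1296 = (x - 6)^4

Eigenvalues and multiplicities (the geometric multiplicity of λ is n − rank(A − λI), which equals the number of Jordan blocks for λ):
  λ = 6: algebraic multiplicity = 4, geometric multiplicity = 2

Determining the block sizes for each eigenvalue:
  λ = 6: with am = 4 and gm = 2, the partition is not yet determined (e.g. several partitions of 4 into 2 parts exist). Let N = A − (6)·I. Computing rank(N^1) = 2, rank(N^2) = 1, rank(N^3) = 0; the number of blocks of size ≥ j is rank(N^{j−1}) − rank(N^j), giving [2, 1, 1]. So we have 1 block(s) of size 3, 1 block(s) of size 1 → block sizes [3, 1]

Assembling the blocks gives a Jordan form
J =
  [6, 1, 0, 0]
  [0, 6, 1, 0]
  [0, 0, 6, 0]
  [0, 0, 0, 6]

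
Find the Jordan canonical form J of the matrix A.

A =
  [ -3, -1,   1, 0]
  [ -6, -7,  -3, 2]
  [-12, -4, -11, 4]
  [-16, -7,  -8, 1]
J_3(-5) ⊕ J_1(-5)

The characteristic polynomial is
  det(x·I − A) = x^4 + 20*x^3 + 150*x^2 + 500*x + 625 = (x + 5)^4

Eigenvalues and multiplicities (the geometric multiplicity of λ is n − rank(A − λI), which equals the number of Jordan blocks for λ):
  λ = -5: algebraic multiplicity = 4, geometric multiplicity = 2

Determining the block sizes for each eigenvalue:
  λ = -5: with am = 4 and gm = 2, the partition is not yet determined (e.g. several partitions of 4 into 2 parts exist). Let N = A − (-5)·I. Computing rank(N^1) = 2, rank(N^2) = 1, rank(N^3) = 0; the number of blocks of size ≥ j is rank(N^{j−1}) − rank(N^j), giving [2, 1, 1]. So we have 1 block(s) of size 3, 1 block(s) of size 1 → block sizes [3, 1]

Assembling the blocks gives a Jordan form
J =
  [-5,  1,  0,  0]
  [ 0, -5,  1,  0]
  [ 0,  0, -5,  0]
  [ 0,  0,  0, -5]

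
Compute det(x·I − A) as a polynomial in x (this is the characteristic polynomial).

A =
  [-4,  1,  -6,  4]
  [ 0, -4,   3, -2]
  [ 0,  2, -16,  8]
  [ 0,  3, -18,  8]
x^4 + 16*x^3 + 96*x^2 + 256*x + 256

Expanding det(x·I − A) (e.g. by cofactor expansion or by noting that A is similar to its Jordan form J, which has the same characteristic polynomial as A) gives
  χ_A(x) = x^4 + 16*x^3 + 96*x^2 + 256*x + 256
which factors as (x + 4)^4. The eigenvalues (with algebraic multiplicities) are λ = -4 with multiplicity 4.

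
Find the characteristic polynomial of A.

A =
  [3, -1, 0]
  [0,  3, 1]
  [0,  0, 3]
x^3 - 9*x^2 + 27*x - 27

Expanding det(x·I − A) (e.g. by cofactor expansion or by noting that A is similar to its Jordan form J, which has the same characteristic polynomial as A) gives
  χ_A(x) = x^3 - 9*x^2 + 27*x - 27
which factors as (x - 3)^3. The eigenvalues (with algebraic multiplicities) are λ = 3 with multiplicity 3.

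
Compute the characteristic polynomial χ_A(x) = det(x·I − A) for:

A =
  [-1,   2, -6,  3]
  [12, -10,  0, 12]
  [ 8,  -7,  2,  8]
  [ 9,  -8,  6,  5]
x^4 + 4*x^3 - 12*x^2 - 32*x + 64

Expanding det(x·I − A) (e.g. by cofactor expansion or by noting that A is similar to its Jordan form J, which has the same characteristic polynomial as A) gives
  χ_A(x) = x^4 + 4*x^3 - 12*x^2 - 32*x + 64
which factors as (x - 2)^2*(x + 4)^2. The eigenvalues (with algebraic multiplicities) are λ = -4 with multiplicity 2, λ = 2 with multiplicity 2.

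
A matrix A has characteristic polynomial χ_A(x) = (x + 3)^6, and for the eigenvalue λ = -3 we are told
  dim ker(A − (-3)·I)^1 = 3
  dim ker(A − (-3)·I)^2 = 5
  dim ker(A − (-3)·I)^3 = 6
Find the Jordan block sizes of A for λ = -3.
Block sizes for λ = -3: [3, 2, 1]

From the dimensions of kernels of powers, the number of Jordan blocks of size at least j is d_j − d_{j−1} where d_j = dim ker(N^j) (with d_0 = 0). Computing the differences gives [3, 2, 1].
The number of blocks of size exactly k is (#blocks of size ≥ k) − (#blocks of size ≥ k + 1), so the partition is: 1 block(s) of size 1, 1 block(s) of size 2, 1 block(s) of size 3.
In nonincreasing order the block sizes are [3, 2, 1].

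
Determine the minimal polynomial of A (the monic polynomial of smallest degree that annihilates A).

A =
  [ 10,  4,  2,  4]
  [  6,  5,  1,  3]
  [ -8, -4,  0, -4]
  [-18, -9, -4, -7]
x^3 - 6*x^2 + 12*x - 8

The characteristic polynomial is χ_A(x) = (x - 2)^4, so the eigenvalues are known. The minimal polynomial is
  m_A(x) = Π_λ (x − λ)^{k_λ}
where k_λ is the size of the *largest* Jordan block for λ (equivalently, the smallest k with (A − λI)^k v = 0 for every generalised eigenvector v of λ).

  λ = 2: largest Jordan block has size 3, contributing (x − 2)^3

So m_A(x) = (x - 2)^3 = x^3 - 6*x^2 + 12*x - 8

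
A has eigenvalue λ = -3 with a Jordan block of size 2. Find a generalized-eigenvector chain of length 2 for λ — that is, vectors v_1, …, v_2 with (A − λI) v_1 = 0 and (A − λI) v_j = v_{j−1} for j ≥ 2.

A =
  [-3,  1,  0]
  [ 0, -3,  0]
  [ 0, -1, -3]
A Jordan chain for λ = -3 of length 2:
v_1 = (1, 0, -1)ᵀ
v_2 = (0, 1, 0)ᵀ

Let N = A − (-3)·I. We want v_2 with N^2 v_2 = 0 but N^1 v_2 ≠ 0; then v_{j-1} := N · v_j for j = 2, …, 2.

Pick v_2 = (0, 1, 0)ᵀ.
Then v_1 = N · v_2 = (1, 0, -1)ᵀ.

Sanity check: (A − (-3)·I) v_1 = (0, 0, 0)ᵀ = 0. ✓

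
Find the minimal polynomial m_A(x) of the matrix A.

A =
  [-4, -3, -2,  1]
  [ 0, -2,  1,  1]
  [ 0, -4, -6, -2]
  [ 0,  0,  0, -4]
x^3 + 12*x^2 + 48*x + 64

The characteristic polynomial is χ_A(x) = (x + 4)^4, so the eigenvalues are known. The minimal polynomial is
  m_A(x) = Π_λ (x − λ)^{k_λ}
where k_λ is the size of the *largest* Jordan block for λ (equivalently, the smallest k with (A − λI)^k v = 0 for every generalised eigenvector v of λ).

  λ = -4: largest Jordan block has size 3, contributing (x + 4)^3

So m_A(x) = (x + 4)^3 = x^3 + 12*x^2 + 48*x + 64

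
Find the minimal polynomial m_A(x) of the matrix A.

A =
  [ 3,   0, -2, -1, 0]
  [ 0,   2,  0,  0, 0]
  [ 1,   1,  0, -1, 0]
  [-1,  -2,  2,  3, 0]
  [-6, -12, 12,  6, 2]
x^2 - 4*x + 4

The characteristic polynomial is χ_A(x) = (x - 2)^5, so the eigenvalues are known. The minimal polynomial is
  m_A(x) = Π_λ (x − λ)^{k_λ}
where k_λ is the size of the *largest* Jordan block for λ (equivalently, the smallest k with (A − λI)^k v = 0 for every generalised eigenvector v of λ).

  λ = 2: largest Jordan block has size 2, contributing (x − 2)^2

So m_A(x) = (x - 2)^2 = x^2 - 4*x + 4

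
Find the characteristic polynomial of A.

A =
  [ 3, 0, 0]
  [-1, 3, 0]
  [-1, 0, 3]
x^3 - 9*x^2 + 27*x - 27

Expanding det(x·I − A) (e.g. by cofactor expansion or by noting that A is similar to its Jordan form J, which has the same characteristic polynomial as A) gives
  χ_A(x) = x^3 - 9*x^2 + 27*x - 27
which factors as (x - 3)^3. The eigenvalues (with algebraic multiplicities) are λ = 3 with multiplicity 3.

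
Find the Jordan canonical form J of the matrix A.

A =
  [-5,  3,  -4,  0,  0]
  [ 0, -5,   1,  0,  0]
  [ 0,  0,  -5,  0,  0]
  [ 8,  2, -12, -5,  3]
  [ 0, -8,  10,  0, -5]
J_3(-5) ⊕ J_2(-5)

The characteristic polynomial is
  det(x·I − A) = x^5 + 25*x^4 + 250*x^3 + 1250*x^2 + 3125*x + 3125 = (x + 5)^5

Eigenvalues and multiplicities (the geometric multiplicity of λ is n − rank(A − λI), which equals the number of Jordan blocks for λ):
  λ = -5: algebraic multiplicity = 5, geometric multiplicity = 2

Determining the block sizes for each eigenvalue:
  λ = -5: with am = 5 and gm = 2, the partition is not yet determined (e.g. several partitions of 5 into 2 parts exist). Let N = A − (-5)·I. Computing rank(N^1) = 3, rank(N^2) = 1, rank(N^3) = 0; the number of blocks of size ≥ j is rank(N^{j−1}) − rank(N^j), giving [2, 2, 1]. So we have 1 block(s) of size 3, 1 block(s) of size 2 → block sizes [3, 2]

Assembling the blocks gives a Jordan form
J =
  [-5,  1,  0,  0,  0]
  [ 0, -5,  1,  0,  0]
  [ 0,  0, -5,  0,  0]
  [ 0,  0,  0, -5,  1]
  [ 0,  0,  0,  0, -5]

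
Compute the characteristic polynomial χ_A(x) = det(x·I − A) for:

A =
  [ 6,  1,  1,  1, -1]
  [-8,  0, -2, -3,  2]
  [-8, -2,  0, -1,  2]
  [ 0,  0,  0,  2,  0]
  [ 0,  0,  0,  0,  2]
x^5 - 10*x^4 + 40*x^3 - 80*x^2 + 80*x - 32

Expanding det(x·I − A) (e.g. by cofactor expansion or by noting that A is similar to its Jordan form J, which has the same characteristic polynomial as A) gives
  χ_A(x) = x^5 - 10*x^4 + 40*x^3 - 80*x^2 + 80*x - 32
which factors as (x - 2)^5. The eigenvalues (with algebraic multiplicities) are λ = 2 with multiplicity 5.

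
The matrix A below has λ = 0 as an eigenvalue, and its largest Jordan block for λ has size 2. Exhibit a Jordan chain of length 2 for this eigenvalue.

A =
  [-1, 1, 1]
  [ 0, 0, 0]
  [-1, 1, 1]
A Jordan chain for λ = 0 of length 2:
v_1 = (-1, 0, -1)ᵀ
v_2 = (1, 0, 0)ᵀ

Let N = A − (0)·I. We want v_2 with N^2 v_2 = 0 but N^1 v_2 ≠ 0; then v_{j-1} := N · v_j for j = 2, …, 2.

Pick v_2 = (1, 0, 0)ᵀ.
Then v_1 = N · v_2 = (-1, 0, -1)ᵀ.

Sanity check: (A − (0)·I) v_1 = (0, 0, 0)ᵀ = 0. ✓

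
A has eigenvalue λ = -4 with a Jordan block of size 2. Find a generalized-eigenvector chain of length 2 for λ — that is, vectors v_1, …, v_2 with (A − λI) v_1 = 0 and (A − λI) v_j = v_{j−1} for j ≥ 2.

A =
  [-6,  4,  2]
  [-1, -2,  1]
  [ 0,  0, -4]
A Jordan chain for λ = -4 of length 2:
v_1 = (-2, -1, 0)ᵀ
v_2 = (1, 0, 0)ᵀ

Let N = A − (-4)·I. We want v_2 with N^2 v_2 = 0 but N^1 v_2 ≠ 0; then v_{j-1} := N · v_j for j = 2, …, 2.

Pick v_2 = (1, 0, 0)ᵀ.
Then v_1 = N · v_2 = (-2, -1, 0)ᵀ.

Sanity check: (A − (-4)·I) v_1 = (0, 0, 0)ᵀ = 0. ✓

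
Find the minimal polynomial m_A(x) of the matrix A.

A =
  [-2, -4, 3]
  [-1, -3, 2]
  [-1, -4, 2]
x^3 + 3*x^2 + 3*x + 1

The characteristic polynomial is χ_A(x) = (x + 1)^3, so the eigenvalues are known. The minimal polynomial is
  m_A(x) = Π_λ (x − λ)^{k_λ}
where k_λ is the size of the *largest* Jordan block for λ (equivalently, the smallest k with (A − λI)^k v = 0 for every generalised eigenvector v of λ).

  λ = -1: largest Jordan block has size 3, contributing (x + 1)^3

So m_A(x) = (x + 1)^3 = x^3 + 3*x^2 + 3*x + 1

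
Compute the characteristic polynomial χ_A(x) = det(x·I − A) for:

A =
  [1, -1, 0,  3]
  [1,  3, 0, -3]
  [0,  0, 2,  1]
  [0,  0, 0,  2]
x^4 - 8*x^3 + 24*x^2 - 32*x + 16

Expanding det(x·I − A) (e.g. by cofactor expansion or by noting that A is similar to its Jordan form J, which has the same characteristic polynomial as A) gives
  χ_A(x) = x^4 - 8*x^3 + 24*x^2 - 32*x + 16
which factors as (x - 2)^4. The eigenvalues (with algebraic multiplicities) are λ = 2 with multiplicity 4.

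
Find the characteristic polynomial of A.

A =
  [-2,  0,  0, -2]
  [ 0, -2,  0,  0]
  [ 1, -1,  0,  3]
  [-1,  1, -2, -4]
x^4 + 8*x^3 + 24*x^2 + 32*x + 16

Expanding det(x·I − A) (e.g. by cofactor expansion or by noting that A is similar to its Jordan form J, which has the same characteristic polynomial as A) gives
  χ_A(x) = x^4 + 8*x^3 + 24*x^2 + 32*x + 16
which factors as (x + 2)^4. The eigenvalues (with algebraic multiplicities) are λ = -2 with multiplicity 4.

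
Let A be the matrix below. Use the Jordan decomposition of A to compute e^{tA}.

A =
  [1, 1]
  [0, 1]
e^{tA} =
  [exp(t), t*exp(t)]
  [0, exp(t)]

Strategy: write A = P · J · P⁻¹ where J is a Jordan canonical form, so e^{tA} = P · e^{tJ} · P⁻¹, and e^{tJ} can be computed block-by-block.

A has Jordan form
J =
  [1, 1]
  [0, 1]
(up to reordering of blocks).

Per-block formulas:
  For a 2×2 Jordan block J_2(1): exp(t · J_2(1)) = e^(1t)·(I + t·N), where N is the 2×2 nilpotent shift.

After assembling e^{tJ} and conjugating by P, we get:

e^{tA} =
  [exp(t), t*exp(t)]
  [0, exp(t)]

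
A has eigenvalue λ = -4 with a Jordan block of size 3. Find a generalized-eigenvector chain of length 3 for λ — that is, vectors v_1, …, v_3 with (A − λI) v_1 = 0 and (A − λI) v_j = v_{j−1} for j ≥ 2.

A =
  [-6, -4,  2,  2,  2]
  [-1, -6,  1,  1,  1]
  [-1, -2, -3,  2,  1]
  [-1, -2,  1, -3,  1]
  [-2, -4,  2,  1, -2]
A Jordan chain for λ = -4 of length 3:
v_1 = (0, 0, -1, 0, 1)ᵀ
v_2 = (-2, -1, -1, -1, -2)ᵀ
v_3 = (1, 0, 0, 0, 0)ᵀ

Let N = A − (-4)·I. We want v_3 with N^3 v_3 = 0 but N^2 v_3 ≠ 0; then v_{j-1} := N · v_j for j = 3, …, 2.

Pick v_3 = (1, 0, 0, 0, 0)ᵀ.
Then v_2 = N · v_3 = (-2, -1, -1, -1, -2)ᵀ.
Then v_1 = N · v_2 = (0, 0, -1, 0, 1)ᵀ.

Sanity check: (A − (-4)·I) v_1 = (0, 0, 0, 0, 0)ᵀ = 0. ✓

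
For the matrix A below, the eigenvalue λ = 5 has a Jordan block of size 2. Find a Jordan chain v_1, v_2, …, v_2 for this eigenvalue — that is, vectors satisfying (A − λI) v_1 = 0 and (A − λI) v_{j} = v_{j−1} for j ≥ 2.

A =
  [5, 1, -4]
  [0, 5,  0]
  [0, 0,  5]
A Jordan chain for λ = 5 of length 2:
v_1 = (1, 0, 0)ᵀ
v_2 = (0, 1, 0)ᵀ

Let N = A − (5)·I. We want v_2 with N^2 v_2 = 0 but N^1 v_2 ≠ 0; then v_{j-1} := N · v_j for j = 2, …, 2.

Pick v_2 = (0, 1, 0)ᵀ.
Then v_1 = N · v_2 = (1, 0, 0)ᵀ.

Sanity check: (A − (5)·I) v_1 = (0, 0, 0)ᵀ = 0. ✓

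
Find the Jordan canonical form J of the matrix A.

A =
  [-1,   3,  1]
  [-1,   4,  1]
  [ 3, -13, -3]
J_3(0)

The characteristic polynomial is
  det(x·I − A) = x^3

Eigenvalues and multiplicities (the geometric multiplicity of λ is n − rank(A − λI), which equals the number of Jordan blocks for λ):
  λ = 0: algebraic multiplicity = 3, geometric multiplicity = 1

Determining the block sizes for each eigenvalue:
  λ = 0: one block (gm = 1), so the single block has size am = 3 → block sizes [3]

Assembling the blocks gives a Jordan form
J =
  [0, 1, 0]
  [0, 0, 1]
  [0, 0, 0]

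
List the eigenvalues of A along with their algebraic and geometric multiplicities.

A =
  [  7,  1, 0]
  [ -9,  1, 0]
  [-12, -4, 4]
λ = 4: alg = 3, geom = 2

Step 1 — factor the characteristic polynomial to read off the algebraic multiplicities:
  χ_A(x) = (x - 4)^3

Step 2 — compute geometric multiplicities via the rank-nullity identity g(λ) = n − rank(A − λI):
  rank(A − (4)·I) = 1, so dim ker(A − (4)·I) = n − 1 = 2

Summary:
  λ = 4: algebraic multiplicity = 3, geometric multiplicity = 2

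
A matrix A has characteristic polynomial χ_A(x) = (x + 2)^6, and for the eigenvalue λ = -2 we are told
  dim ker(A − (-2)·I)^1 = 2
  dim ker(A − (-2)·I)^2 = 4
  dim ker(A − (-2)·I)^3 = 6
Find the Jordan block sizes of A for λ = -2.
Block sizes for λ = -2: [3, 3]

From the dimensions of kernels of powers, the number of Jordan blocks of size at least j is d_j − d_{j−1} where d_j = dim ker(N^j) (with d_0 = 0). Computing the differences gives [2, 2, 2].
The number of blocks of size exactly k is (#blocks of size ≥ k) − (#blocks of size ≥ k + 1), so the partition is: 2 block(s) of size 3.
In nonincreasing order the block sizes are [3, 3].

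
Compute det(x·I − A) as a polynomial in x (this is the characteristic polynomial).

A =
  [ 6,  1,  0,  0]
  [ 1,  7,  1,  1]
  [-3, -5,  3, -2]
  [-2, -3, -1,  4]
x^4 - 20*x^3 + 150*x^2 - 500*x + 625

Expanding det(x·I − A) (e.g. by cofactor expansion or by noting that A is similar to its Jordan form J, which has the same characteristic polynomial as A) gives
  χ_A(x) = x^4 - 20*x^3 + 150*x^2 - 500*x + 625
which factors as (x - 5)^4. The eigenvalues (with algebraic multiplicities) are λ = 5 with multiplicity 4.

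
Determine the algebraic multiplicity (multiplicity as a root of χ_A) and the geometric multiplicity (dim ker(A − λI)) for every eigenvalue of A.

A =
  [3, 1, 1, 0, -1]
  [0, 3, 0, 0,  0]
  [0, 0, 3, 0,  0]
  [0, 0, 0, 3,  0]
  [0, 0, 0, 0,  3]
λ = 3: alg = 5, geom = 4

Step 1 — factor the characteristic polynomial to read off the algebraic multiplicities:
  χ_A(x) = (x - 3)^5

Step 2 — compute geometric multiplicities via the rank-nullity identity g(λ) = n − rank(A − λI):
  rank(A − (3)·I) = 1, so dim ker(A − (3)·I) = n − 1 = 4

Summary:
  λ = 3: algebraic multiplicity = 5, geometric multiplicity = 4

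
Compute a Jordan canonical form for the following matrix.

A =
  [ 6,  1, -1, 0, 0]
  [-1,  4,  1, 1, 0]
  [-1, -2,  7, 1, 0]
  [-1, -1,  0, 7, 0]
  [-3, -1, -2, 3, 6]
J_2(6) ⊕ J_2(6) ⊕ J_1(6)

The characteristic polynomial is
  det(x·I − A) = x^5 - 30*x^4 + 360*x^3 - 2160*x^2 + 6480*x - 7776 = (x - 6)^5

Eigenvalues and multiplicities (the geometric multiplicity of λ is n − rank(A − λI), which equals the number of Jordan blocks for λ):
  λ = 6: algebraic multiplicity = 5, geometric multiplicity = 3

Determining the block sizes for each eigenvalue:
  λ = 6: with am = 5 and gm = 3, the partition is not yet determined (e.g. several partitions of 5 into 3 parts exist). Let N = A − (6)·I. Computing rank(N^1) = 2, rank(N^2) = 0; the number of blocks of size ≥ j is rank(N^{j−1}) − rank(N^j), giving [3, 2]. So we have 2 block(s) of size 2, 1 block(s) of size 1 → block sizes [2, 2, 1]

Assembling the blocks gives a Jordan form
J =
  [6, 1, 0, 0, 0]
  [0, 6, 0, 0, 0]
  [0, 0, 6, 1, 0]
  [0, 0, 0, 6, 0]
  [0, 0, 0, 0, 6]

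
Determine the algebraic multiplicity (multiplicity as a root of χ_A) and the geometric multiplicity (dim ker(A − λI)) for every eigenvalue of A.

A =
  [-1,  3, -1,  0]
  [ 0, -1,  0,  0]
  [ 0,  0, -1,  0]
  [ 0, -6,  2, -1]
λ = -1: alg = 4, geom = 3

Step 1 — factor the characteristic polynomial to read off the algebraic multiplicities:
  χ_A(x) = (x + 1)^4

Step 2 — compute geometric multiplicities via the rank-nullity identity g(λ) = n − rank(A − λI):
  rank(A − (-1)·I) = 1, so dim ker(A − (-1)·I) = n − 1 = 3

Summary:
  λ = -1: algebraic multiplicity = 4, geometric multiplicity = 3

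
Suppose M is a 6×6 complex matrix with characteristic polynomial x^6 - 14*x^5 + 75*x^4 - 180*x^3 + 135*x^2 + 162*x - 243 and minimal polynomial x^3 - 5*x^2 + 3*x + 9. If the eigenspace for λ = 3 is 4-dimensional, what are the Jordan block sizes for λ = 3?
Block sizes for λ = 3: [2, 1, 1, 1]

Step 1 — from the characteristic polynomial, algebraic multiplicity of λ = 3 is 5. From dim ker(M − (3)·I) = 4, there are exactly 4 Jordan blocks for λ = 3.
Step 2 — from the minimal polynomial, the factor (x − 3)^2 tells us the largest block for λ = 3 has size 2.
Step 3 — with total size 5, 4 blocks, and largest block 2, the block sizes (in nonincreasing order) are [2, 1, 1, 1].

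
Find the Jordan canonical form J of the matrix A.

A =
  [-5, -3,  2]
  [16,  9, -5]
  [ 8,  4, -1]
J_3(1)

The characteristic polynomial is
  det(x·I − A) = x^3 - 3*x^2 + 3*x - 1 = (x - 1)^3

Eigenvalues and multiplicities (the geometric multiplicity of λ is n − rank(A − λI), which equals the number of Jordan blocks for λ):
  λ = 1: algebraic multiplicity = 3, geometric multiplicity = 1

Determining the block sizes for each eigenvalue:
  λ = 1: one block (gm = 1), so the single block has size am = 3 → block sizes [3]

Assembling the blocks gives a Jordan form
J =
  [1, 1, 0]
  [0, 1, 1]
  [0, 0, 1]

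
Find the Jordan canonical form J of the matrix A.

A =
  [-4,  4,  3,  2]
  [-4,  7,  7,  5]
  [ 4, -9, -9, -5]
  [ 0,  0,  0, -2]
J_3(-2) ⊕ J_1(-2)

The characteristic polynomial is
  det(x·I − A) = x^4 + 8*x^3 + 24*x^2 + 32*x + 16 = (x + 2)^4

Eigenvalues and multiplicities (the geometric multiplicity of λ is n − rank(A − λI), which equals the number of Jordan blocks for λ):
  λ = -2: algebraic multiplicity = 4, geometric multiplicity = 2

Determining the block sizes for each eigenvalue:
  λ = -2: with am = 4 and gm = 2, the partition is not yet determined (e.g. several partitions of 4 into 2 parts exist). Let N = A − (-2)·I. Computing rank(N^1) = 2, rank(N^2) = 1, rank(N^3) = 0; the number of blocks of size ≥ j is rank(N^{j−1}) − rank(N^j), giving [2, 1, 1]. So we have 1 block(s) of size 3, 1 block(s) of size 1 → block sizes [3, 1]

Assembling the blocks gives a Jordan form
J =
  [-2,  1,  0,  0]
  [ 0, -2,  1,  0]
  [ 0,  0, -2,  0]
  [ 0,  0,  0, -2]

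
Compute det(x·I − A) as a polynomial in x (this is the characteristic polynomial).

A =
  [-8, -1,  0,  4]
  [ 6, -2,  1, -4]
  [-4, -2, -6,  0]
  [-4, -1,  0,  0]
x^4 + 16*x^3 + 96*x^2 + 256*x + 256

Expanding det(x·I − A) (e.g. by cofactor expansion or by noting that A is similar to its Jordan form J, which has the same characteristic polynomial as A) gives
  χ_A(x) = x^4 + 16*x^3 + 96*x^2 + 256*x + 256
which factors as (x + 4)^4. The eigenvalues (with algebraic multiplicities) are λ = -4 with multiplicity 4.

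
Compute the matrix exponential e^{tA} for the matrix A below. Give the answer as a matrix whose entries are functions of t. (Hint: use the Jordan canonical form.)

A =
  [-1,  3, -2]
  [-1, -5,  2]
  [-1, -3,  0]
e^{tA} =
  [t*exp(-2*t) + exp(-2*t), 3*t*exp(-2*t), -2*t*exp(-2*t)]
  [-t*exp(-2*t), -3*t*exp(-2*t) + exp(-2*t), 2*t*exp(-2*t)]
  [-t*exp(-2*t), -3*t*exp(-2*t), 2*t*exp(-2*t) + exp(-2*t)]

Strategy: write A = P · J · P⁻¹ where J is a Jordan canonical form, so e^{tA} = P · e^{tJ} · P⁻¹, and e^{tJ} can be computed block-by-block.

A has Jordan form
J =
  [-2,  1,  0]
  [ 0, -2,  0]
  [ 0,  0, -2]
(up to reordering of blocks).

Per-block formulas:
  For a 2×2 Jordan block J_2(-2): exp(t · J_2(-2)) = e^(-2t)·(I + t·N), where N is the 2×2 nilpotent shift.
  For a 1×1 block at λ = -2: exp(t · [-2]) = [e^(-2t)].

After assembling e^{tJ} and conjugating by P, we get:

e^{tA} =
  [t*exp(-2*t) + exp(-2*t), 3*t*exp(-2*t), -2*t*exp(-2*t)]
  [-t*exp(-2*t), -3*t*exp(-2*t) + exp(-2*t), 2*t*exp(-2*t)]
  [-t*exp(-2*t), -3*t*exp(-2*t), 2*t*exp(-2*t) + exp(-2*t)]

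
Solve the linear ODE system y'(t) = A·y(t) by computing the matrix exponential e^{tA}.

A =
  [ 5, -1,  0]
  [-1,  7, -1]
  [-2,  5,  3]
e^{tA} =
  [t^2*exp(5*t)/2 + exp(5*t), -t^2*exp(5*t) - t*exp(5*t), t^2*exp(5*t)/2]
  [-t*exp(5*t), 2*t*exp(5*t) + exp(5*t), -t*exp(5*t)]
  [-t^2*exp(5*t)/2 - 2*t*exp(5*t), t^2*exp(5*t) + 5*t*exp(5*t), -t^2*exp(5*t)/2 - 2*t*exp(5*t) + exp(5*t)]

Strategy: write A = P · J · P⁻¹ where J is a Jordan canonical form, so e^{tA} = P · e^{tJ} · P⁻¹, and e^{tJ} can be computed block-by-block.

A has Jordan form
J =
  [5, 1, 0]
  [0, 5, 1]
  [0, 0, 5]
(up to reordering of blocks).

Per-block formulas:
  For a 3×3 Jordan block J_3(5): exp(t · J_3(5)) = e^(5t)·(I + t·N + (t^2/2)·N^2), where N is the 3×3 nilpotent shift.

After assembling e^{tJ} and conjugating by P, we get:

e^{tA} =
  [t^2*exp(5*t)/2 + exp(5*t), -t^2*exp(5*t) - t*exp(5*t), t^2*exp(5*t)/2]
  [-t*exp(5*t), 2*t*exp(5*t) + exp(5*t), -t*exp(5*t)]
  [-t^2*exp(5*t)/2 - 2*t*exp(5*t), t^2*exp(5*t) + 5*t*exp(5*t), -t^2*exp(5*t)/2 - 2*t*exp(5*t) + exp(5*t)]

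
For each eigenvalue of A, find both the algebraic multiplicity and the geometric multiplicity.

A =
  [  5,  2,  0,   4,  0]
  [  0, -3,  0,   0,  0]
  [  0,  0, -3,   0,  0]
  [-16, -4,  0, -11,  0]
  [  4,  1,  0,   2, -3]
λ = -3: alg = 5, geom = 4

Step 1 — factor the characteristic polynomial to read off the algebraic multiplicities:
  χ_A(x) = (x + 3)^5

Step 2 — compute geometric multiplicities via the rank-nullity identity g(λ) = n − rank(A − λI):
  rank(A − (-3)·I) = 1, so dim ker(A − (-3)·I) = n − 1 = 4

Summary:
  λ = -3: algebraic multiplicity = 5, geometric multiplicity = 4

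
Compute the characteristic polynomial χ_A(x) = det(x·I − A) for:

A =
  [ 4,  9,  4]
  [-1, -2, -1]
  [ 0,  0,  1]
x^3 - 3*x^2 + 3*x - 1

Expanding det(x·I − A) (e.g. by cofactor expansion or by noting that A is similar to its Jordan form J, which has the same characteristic polynomial as A) gives
  χ_A(x) = x^3 - 3*x^2 + 3*x - 1
which factors as (x - 1)^3. The eigenvalues (with algebraic multiplicities) are λ = 1 with multiplicity 3.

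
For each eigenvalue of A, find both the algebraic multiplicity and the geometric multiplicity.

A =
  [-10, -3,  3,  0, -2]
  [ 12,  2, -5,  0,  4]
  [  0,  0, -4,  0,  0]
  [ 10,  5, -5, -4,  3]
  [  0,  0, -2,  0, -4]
λ = -4: alg = 5, geom = 2

Step 1 — factor the characteristic polynomial to read off the algebraic multiplicities:
  χ_A(x) = (x + 4)^5

Step 2 — compute geometric multiplicities via the rank-nullity identity g(λ) = n − rank(A − λI):
  rank(A − (-4)·I) = 3, so dim ker(A − (-4)·I) = n − 3 = 2

Summary:
  λ = -4: algebraic multiplicity = 5, geometric multiplicity = 2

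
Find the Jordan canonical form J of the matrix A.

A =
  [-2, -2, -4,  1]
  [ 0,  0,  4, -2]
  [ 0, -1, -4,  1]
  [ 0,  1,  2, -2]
J_3(-2) ⊕ J_1(-2)

The characteristic polynomial is
  det(x·I − A) = x^4 + 8*x^3 + 24*x^2 + 32*x + 16 = (x + 2)^4

Eigenvalues and multiplicities (the geometric multiplicity of λ is n − rank(A − λI), which equals the number of Jordan blocks for λ):
  λ = -2: algebraic multiplicity = 4, geometric multiplicity = 2

Determining the block sizes for each eigenvalue:
  λ = -2: with am = 4 and gm = 2, the partition is not yet determined (e.g. several partitions of 4 into 2 parts exist). Let N = A − (-2)·I. Computing rank(N^1) = 2, rank(N^2) = 1, rank(N^3) = 0; the number of blocks of size ≥ j is rank(N^{j−1}) − rank(N^j), giving [2, 1, 1]. So we have 1 block(s) of size 3, 1 block(s) of size 1 → block sizes [3, 1]

Assembling the blocks gives a Jordan form
J =
  [-2,  1,  0,  0]
  [ 0, -2,  1,  0]
  [ 0,  0, -2,  0]
  [ 0,  0,  0, -2]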